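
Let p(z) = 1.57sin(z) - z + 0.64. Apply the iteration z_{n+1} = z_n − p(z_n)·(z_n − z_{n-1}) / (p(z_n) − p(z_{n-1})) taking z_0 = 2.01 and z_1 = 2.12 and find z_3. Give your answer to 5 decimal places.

2.04016

p(2.01) = 0.0509922, p(2.12) = -0.1408834
z_2 = 2.1200000 − (-0.1408834)·(2.1200000 − 2.0100000) / (-0.1408834 − 0.0509922) = 2.1200000 − (-0.0154972)/(-0.1918756) = 2.0392332
p(2.0392332) = 0.0016387
z_3 = 2.0392332 − 0.0016387·(2.0392332 − 2.1200000) / (0.0016387 − (-0.1408834)) = 2.0392332 − (-0.0001324)/(0.1425222) = 2.0401619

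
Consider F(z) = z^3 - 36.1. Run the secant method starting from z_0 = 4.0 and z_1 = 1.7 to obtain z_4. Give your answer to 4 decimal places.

F(4.0) = 27.900000, F(1.7) = -31.187000
z_2 = 1.700000 − (-31.187000)·(1.700000 − 4.000000) / (-31.187000 − 27.900000) = 1.700000 − (71.730100)/(-59.087000) = 2.913974
F(2.913974) = -11.356727
z_3 = 2.913974 − (-11.356727)·(2.913974 − 1.700000) / (-11.356727 − (-31.187000)) = 2.913974 − (-13.786774)/(19.830273) = 3.609213
F(3.609213) = 10.915121
z_4 = 3.609213 − 10.915121·(3.609213 − 2.913974) / (10.915121 − (-11.356727)) = 3.609213 − (7.588615)/(22.271847) = 3.268486

3.2685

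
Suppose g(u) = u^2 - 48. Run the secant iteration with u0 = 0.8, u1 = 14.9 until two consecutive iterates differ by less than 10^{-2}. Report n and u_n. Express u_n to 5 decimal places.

g(0.8) = -47.3600000, g(14.9) = 174.0100000
u2 = 14.9000000 − 174.0100000·(14.1000000)/(221.3700000) = 3.8165605;  |Δ| = 11.0834395
g(3.8165605) = -33.4338659
u3 = 3.8165605 − (-33.4338659)·(-11.0834395)/(-207.4438659) = 5.6028858;  |Δ| = 1.7863253
g(5.6028858) = -16.6076704
u4 = 5.6028858 − (-16.6076704)·(1.7863253)/(16.8261955) = 7.3660118;  |Δ| = 1.7631260
g(7.3660118) = 6.2581297
u5 = 7.3660118 − 6.2581297·(1.7631260)/(22.8658001) = 6.8834627;  |Δ| = 0.4825491
g(6.8834627) = -0.6179412
u6 = 6.8834627 − (-0.6179412)·(-0.4825491)/(-6.8760709) = 6.9268286;  |Δ| = 0.0433659
g(6.9268286) = -0.0190456
u7 = 6.9268286 − (-0.0190456)·(0.0433659)/(0.5988956) = 6.9282077;  |Δ| = 0.0013791
|u7 − u6| = 0.0013791 < 10^{-2}

n = 7, u_n = 6.92821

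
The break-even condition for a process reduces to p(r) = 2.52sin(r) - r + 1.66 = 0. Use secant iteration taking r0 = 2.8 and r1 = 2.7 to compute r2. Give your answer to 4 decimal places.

p(2.8) = -0.295830, p(2.7) = 0.036997
r2 = 2.700000 − 0.036997·(2.700000 − 2.800000) / (0.036997 − (-0.295830)) = 2.700000 − (-0.003700)/(0.332827) = 2.711116

2.7111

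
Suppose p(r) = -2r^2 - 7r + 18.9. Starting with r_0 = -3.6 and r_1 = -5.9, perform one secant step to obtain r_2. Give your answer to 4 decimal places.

-5.1150

p(-3.6) = 18.180000, p(-5.9) = -9.420000
r_2 = -5.900000 − (-9.420000)·(-5.900000 − (-3.600000)) / (-9.420000 − 18.180000) = -5.900000 − (21.666000)/(-27.600000) = -5.115000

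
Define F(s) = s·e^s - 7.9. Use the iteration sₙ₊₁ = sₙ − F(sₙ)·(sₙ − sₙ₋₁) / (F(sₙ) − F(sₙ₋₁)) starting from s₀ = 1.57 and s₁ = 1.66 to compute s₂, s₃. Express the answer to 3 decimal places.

F(1.57) = -0.35356, F(1.66) = 0.83046
s₂ = 1.66000 − 0.83046·(1.66000 − 1.57000) / (0.83046 − (-0.35356)) = 1.66000 − (0.07474)/(1.18402) = 1.59688
F(1.59688) = -0.01530
s₃ = 1.59688 − (-0.01530)·(1.59688 − 1.66000) / (-0.01530 − 0.83046) = 1.59688 − (0.00097)/(-0.84576) = 1.59802

1.597, 1.598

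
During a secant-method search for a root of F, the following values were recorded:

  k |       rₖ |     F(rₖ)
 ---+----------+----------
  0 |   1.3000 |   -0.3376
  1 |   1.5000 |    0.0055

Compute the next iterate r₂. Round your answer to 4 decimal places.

r₂ = 1.5000 − 0.0055·(1.5000 − 1.3000) / (0.0055 − (-0.3376))
   = 1.5000 − (0.001100)/(0.343100) = 1.496794

1.4968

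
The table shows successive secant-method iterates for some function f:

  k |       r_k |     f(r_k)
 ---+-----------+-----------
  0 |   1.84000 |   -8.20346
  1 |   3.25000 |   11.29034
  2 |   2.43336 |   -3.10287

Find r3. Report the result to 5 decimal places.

2.60941

r3 = 2.43336 − (-3.10287)·(2.43336 − 3.25000) / (-3.10287 − 11.29034)
   = 2.43336 − (2.5339278)/(-14.3932100) = 2.6094102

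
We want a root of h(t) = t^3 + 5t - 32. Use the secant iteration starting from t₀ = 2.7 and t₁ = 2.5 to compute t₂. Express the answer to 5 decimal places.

2.65322

h(2.7) = 1.1830000, h(2.5) = -3.8750000
t₂ = 2.5000000 − (-3.8750000)·(2.5000000 − 2.7000000) / (-3.8750000 − 1.1830000) = 2.5000000 − (0.7750000)/(-5.0580000) = 2.6532226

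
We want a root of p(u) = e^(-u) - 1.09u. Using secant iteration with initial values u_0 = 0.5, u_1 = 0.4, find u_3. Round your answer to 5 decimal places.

p(0.5) = 0.0615307, p(0.4) = 0.2343200
u_2 = 0.4000000 − 0.2343200·(0.4000000 − 0.5000000) / (0.2343200 − 0.0615307) = 0.4000000 − (-0.0234320)/(0.1727894) = 0.5356102
p(0.5356102) = 0.0014969
u_3 = 0.5356102 − 0.0014969·(0.5356102 − 0.4000000) / (0.0014969 − 0.2343200) = 0.5356102 − (0.0002030)/(-0.2328232) = 0.5364821

0.53648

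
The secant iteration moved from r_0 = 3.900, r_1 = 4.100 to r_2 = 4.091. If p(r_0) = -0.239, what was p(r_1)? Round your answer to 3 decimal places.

The secant line through (3.900, -0.239) and (4.100, p(r_1)) crosses zero at r_2 = 4.091.
So (3.900, -0.239), (4.100, p(r_1)), (4.091, 0) are collinear:
p(r_1) = -0.239 · (4.100 − 4.091) / (3.900 − 4.091) = -0.239 · (0.00900)/(-0.19100) = 0.01126

0.011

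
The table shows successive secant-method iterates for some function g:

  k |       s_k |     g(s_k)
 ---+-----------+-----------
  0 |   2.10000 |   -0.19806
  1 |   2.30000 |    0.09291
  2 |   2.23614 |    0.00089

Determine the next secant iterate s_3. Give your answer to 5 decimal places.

s_3 = 2.23614 − 0.00089·(2.23614 − 2.30000) / (0.00089 − 0.09291)
   = 2.23614 − (-0.0000568)/(-0.0920200) = 2.2355224

2.23552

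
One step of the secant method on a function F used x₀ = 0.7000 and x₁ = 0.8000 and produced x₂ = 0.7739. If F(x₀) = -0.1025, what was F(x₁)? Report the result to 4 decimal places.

The secant line through (0.7000, -0.1025) and (0.8000, F(x₁)) crosses zero at x₂ = 0.7739.
So (0.7000, -0.1025), (0.8000, F(x₁)), (0.7739, 0) are collinear:
F(x₁) = -0.1025 · (0.8000 − 0.7739) / (0.7000 − 0.7739) = -0.1025 · (0.026100)/(-0.073900) = 0.036201

0.0362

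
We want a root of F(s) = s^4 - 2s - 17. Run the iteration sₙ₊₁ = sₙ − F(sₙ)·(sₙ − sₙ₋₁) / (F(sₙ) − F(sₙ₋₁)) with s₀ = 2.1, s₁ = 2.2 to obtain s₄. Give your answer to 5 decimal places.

F(2.1) = -1.7519000, F(2.2) = 2.0256000
s₂ = 2.2000000 − 2.0256000·(2.2000000 − 2.1000000) / (2.0256000 − (-1.7519000)) = 2.2000000 − (0.2025600)/(3.7775000) = 2.1463772
F(2.1463772) = -0.0689023
s₃ = 2.1463772 − (-0.0689023)·(2.1463772 − 2.2000000) / (-0.0689023 − 2.0256000) = 2.1463772 − (0.0036947)/(-2.0945023) = 2.1481412
F(2.1481412) = -0.0025724
s₄ = 2.1481412 − (-0.0025724)·(2.1481412 − 2.1463772) / (-0.0025724 − (-0.0689023)) = 2.1481412 − (-0.0000045)/(0.0663298) = 2.1482097

2.14821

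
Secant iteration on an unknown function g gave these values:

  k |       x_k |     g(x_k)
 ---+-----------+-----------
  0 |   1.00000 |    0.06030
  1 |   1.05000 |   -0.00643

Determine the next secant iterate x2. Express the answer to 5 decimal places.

x2 = 1.05000 − (-0.00643)·(1.05000 − 1.00000) / (-0.00643 − 0.06030)
   = 1.05000 − (-0.0003215)/(-0.0667300) = 1.0451821

1.04518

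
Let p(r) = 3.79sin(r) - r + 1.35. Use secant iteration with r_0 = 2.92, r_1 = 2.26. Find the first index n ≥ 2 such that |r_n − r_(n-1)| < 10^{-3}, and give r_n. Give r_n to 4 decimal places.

n = 5, r_n = 2.7603

p(2.92) = -0.737020, p(2.26) = 2.014943
r_2 = 2.260000 − 2.014943·(-0.660000)/(2.751963) = 2.743241;  |Δ| = 0.483241
p(2.743241) = 0.076897
r_3 = 2.743241 − 0.076897·(0.483241)/(-1.938046) = 2.762415;  |Δ| = 0.019174
p(2.762415) = -0.009522
r_4 = 2.762415 − (-0.009522)·(0.019174)/(-0.086419) = 2.760303;  |Δ| = 0.002113
p(2.760303) = 0.000026
r_5 = 2.760303 − 0.000026·(-0.002113)/(0.009548) = 2.760308;  |Δ| = 0.000006
|r_5 − r_4| = 0.000006 < 10^{-3}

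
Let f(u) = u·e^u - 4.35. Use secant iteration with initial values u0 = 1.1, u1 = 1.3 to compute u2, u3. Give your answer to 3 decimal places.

f(1.1) = -1.04542, f(1.3) = 0.42009
u2 = 1.30000 − 0.42009·(1.30000 − 1.10000) / (0.42009 − (-1.04542)) = 1.30000 − (0.08402)/(1.46550) = 1.24267
f(1.24267) = -0.04433
u3 = 1.24267 − (-0.04433)·(1.24267 − 1.30000) / (-0.04433 − 0.42009) = 1.24267 − (0.00254)/(-0.46442) = 1.24814

1.243, 1.248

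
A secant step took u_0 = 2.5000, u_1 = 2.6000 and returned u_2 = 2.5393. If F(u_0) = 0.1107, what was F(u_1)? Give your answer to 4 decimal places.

The secant line through (2.5000, 0.1107) and (2.6000, F(u_1)) crosses zero at u_2 = 2.5393.
So (2.5000, 0.1107), (2.6000, F(u_1)), (2.5393, 0) are collinear:
F(u_1) = 0.1107 · (2.6000 − 2.5393) / (2.5000 − 2.5393) = 0.1107 · (0.060700)/(-0.039300) = -0.170979

-0.1710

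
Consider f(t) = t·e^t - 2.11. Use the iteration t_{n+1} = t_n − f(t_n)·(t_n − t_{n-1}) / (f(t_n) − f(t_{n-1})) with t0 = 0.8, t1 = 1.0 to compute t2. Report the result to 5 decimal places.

f(0.8) = -0.3295673, f(1.0) = 0.6082818
t2 = 1.0000000 − 0.6082818·(1.0000000 − 0.8000000) / (0.6082818 − (-0.3295673)) = 1.0000000 − (0.1216564)/(0.9378491) = 0.8702815

0.87028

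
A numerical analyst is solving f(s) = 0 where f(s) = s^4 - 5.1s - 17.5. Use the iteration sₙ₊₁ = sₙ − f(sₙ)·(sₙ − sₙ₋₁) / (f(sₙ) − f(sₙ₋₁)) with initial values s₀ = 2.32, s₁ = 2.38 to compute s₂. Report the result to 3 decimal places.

f(2.32) = -0.36177, f(2.38) = 2.44743
s₂ = 2.38000 − 2.44743·(2.38000 − 2.32000) / (2.44743 − (-0.36177)) = 2.38000 − (0.14685)/(2.80920) = 2.32773

2.328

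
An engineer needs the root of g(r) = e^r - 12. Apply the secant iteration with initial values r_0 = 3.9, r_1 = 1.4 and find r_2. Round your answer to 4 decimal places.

g(3.9) = 37.402449, g(1.4) = -7.944800
r_2 = 1.400000 − (-7.944800)·(1.400000 − 3.900000) / (-7.944800 − 37.402449) = 1.400000 − (19.862000)/(-45.347249) = 1.837998

1.8380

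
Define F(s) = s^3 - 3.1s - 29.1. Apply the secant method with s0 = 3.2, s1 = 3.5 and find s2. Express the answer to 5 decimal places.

3.40438

F(3.2) = -6.2520000, F(3.5) = 2.9250000
s2 = 3.5000000 − 2.9250000·(3.5000000 − 3.2000000) / (2.9250000 − (-6.2520000)) = 3.5000000 − (0.8775000)/(9.1770000) = 3.4043805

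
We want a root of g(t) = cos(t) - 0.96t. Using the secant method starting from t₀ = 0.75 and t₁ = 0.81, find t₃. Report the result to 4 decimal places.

0.7571

g(0.75) = 0.011689, g(0.81) = -0.088102
t₂ = 0.810000 − (-0.088102)·(0.810000 − 0.750000) / (-0.088102 − 0.011689) = 0.810000 − (-0.005286)/(-0.099790) = 0.757028
g(0.757028) = 0.000133
t₃ = 0.757028 − 0.000133·(0.757028 − 0.810000) / (0.000133 − (-0.088102)) = 0.757028 − (-0.000007)/(0.088235) = 0.757108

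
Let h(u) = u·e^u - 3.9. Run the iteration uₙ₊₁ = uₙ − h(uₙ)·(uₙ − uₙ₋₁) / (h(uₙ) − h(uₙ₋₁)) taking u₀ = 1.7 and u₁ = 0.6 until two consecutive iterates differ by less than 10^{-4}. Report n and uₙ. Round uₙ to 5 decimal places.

n = 7, uₙ = 1.18838

h(1.7) = 5.4057106, h(0.6) = -2.8067287
u₂ = 0.6000000 − (-2.8067287)·(-1.1000000)/(-8.2124393) = 0.9759421;  |Δ| = 0.3759421
h(0.9759421) = -1.3101756
u₃ = 0.9759421 − (-1.3101756)·(0.3759421)/(1.4965531) = 1.3050652;  |Δ| = 0.3291231
h(1.3050652) = 0.9129883
u₄ = 1.3050652 − 0.9129883·(0.3291231)/(2.2231639) = 1.1699040;  |Δ| = 0.1351612
h(1.1699040) = -0.1309400
u₅ = 1.1699040 − (-0.1309400)·(-0.1351612)/(-1.0439283) = 1.1868572;  |Δ| = 0.0169533
h(1.1868572) = -0.0109454
u₆ = 1.1868572 − (-0.0109454)·(0.0169533)/(0.1199946) = 1.1884037;  |Δ| = 0.0015464
h(1.1884037) = 0.0001484
u₇ = 1.1884037 − 0.0001484·(0.0015464)/(0.0110938) = 1.1883830;  |Δ| = 0.0000207
|u₇ − u₆| = 0.0000207 < 10^{-4}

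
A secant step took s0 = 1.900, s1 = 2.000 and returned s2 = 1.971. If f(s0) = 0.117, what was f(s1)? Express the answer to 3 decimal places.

-0.048

The secant line through (1.900, 0.117) and (2.000, f(s1)) crosses zero at s2 = 1.971.
So (1.900, 0.117), (2.000, f(s1)), (1.971, 0) are collinear:
f(s1) = 0.117 · (2.000 − 1.971) / (1.900 − 1.971) = 0.117 · (0.02900)/(-0.07100) = -0.04779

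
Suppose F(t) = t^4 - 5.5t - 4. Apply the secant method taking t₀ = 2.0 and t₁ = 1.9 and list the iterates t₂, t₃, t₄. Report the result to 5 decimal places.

F(2.0) = 1.0000000, F(1.9) = -1.4179000
t₂ = 1.9000000 − (-1.4179000)·(1.9000000 − 2.0000000) / (-1.4179000 − 1.0000000) = 1.9000000 − (0.1417900)/(-2.4179000) = 1.9586418
F(1.9586418) = -0.0555034
t₃ = 1.9586418 − (-0.0555034)·(1.9586418 − 1.9000000) / (-0.0555034 − (-1.4179000)) = 1.9586418 − (-0.0032548)/(1.3623966) = 1.9610308
F(1.9610308) = 0.0032923
t₄ = 1.9610308 − 0.0032923·(1.9610308 − 1.9586418) / (0.0032923 − (-0.0555034)) = 1.9610308 − (0.0000079)/(0.0587957) = 1.9608971

1.95864, 1.96103, 1.96090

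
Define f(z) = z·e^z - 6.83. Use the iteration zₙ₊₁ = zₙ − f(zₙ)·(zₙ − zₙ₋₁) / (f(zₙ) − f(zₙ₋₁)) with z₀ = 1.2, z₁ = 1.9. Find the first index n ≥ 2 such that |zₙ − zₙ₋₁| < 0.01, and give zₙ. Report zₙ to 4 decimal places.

n = 5, zₙ = 1.5095

f(1.2) = -2.845860, f(1.9) = 5.873199
z₂ = 1.900000 − 5.873199·(0.700000)/(8.719059) = 1.428477;  |Δ| = 0.471523
f(1.428477) = -0.869912
z₃ = 1.428477 − (-0.869912)·(-0.471523)/(-6.743111) = 1.489307;  |Δ| = 0.060830
f(1.489307) = -0.226384
z₄ = 1.489307 − (-0.226384)·(0.060830)/(0.643528) = 1.510706;  |Δ| = 0.021399
f(1.510706) = 0.013387
z₅ = 1.510706 − 0.013387·(0.021399)/(0.239771) = 1.509511;  |Δ| = 0.001195
|z₅ − z₄| = 0.001195 < 0.01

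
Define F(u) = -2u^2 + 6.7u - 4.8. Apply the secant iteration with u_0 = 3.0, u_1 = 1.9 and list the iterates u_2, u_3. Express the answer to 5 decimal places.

2.12903, 2.42280

F(3.0) = -2.7000000, F(1.9) = 0.7100000
u_2 = 1.9000000 − 0.7100000·(1.9000000 − 3.0000000) / (0.7100000 − (-2.7000000)) = 1.9000000 − (-0.7810000)/(3.4100000) = 2.1290323
F(2.1290323) = 0.3989594
u_3 = 2.1290323 − 0.3989594·(2.1290323 − 1.9000000) / (0.3989594 − 0.7100000) = 2.1290323 − (0.0913746)/(-0.3110406) = 2.4228029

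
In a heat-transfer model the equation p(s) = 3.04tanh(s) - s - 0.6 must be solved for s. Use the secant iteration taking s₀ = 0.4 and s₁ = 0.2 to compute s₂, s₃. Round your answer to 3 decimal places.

0.313, 0.308

p(0.4) = 0.15504, p(0.2) = -0.19998
s₂ = 0.20000 − (-0.19998)·(0.20000 − 0.40000) / (-0.19998 − 0.15504) = 0.20000 − (0.04000)/(-0.35502) = 0.31266
p(0.31266) = 0.00801
s₃ = 0.31266 − 0.00801·(0.31266 − 0.20000) / (0.00801 − (-0.19998)) = 0.31266 − (0.00090)/(0.20799) = 0.30832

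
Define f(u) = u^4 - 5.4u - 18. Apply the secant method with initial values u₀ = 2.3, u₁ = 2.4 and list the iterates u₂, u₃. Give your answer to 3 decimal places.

2.352, 2.354

f(2.3) = -2.43590, f(2.4) = 2.21760
u₂ = 2.40000 − 2.21760·(2.40000 − 2.30000) / (2.21760 − (-2.43590)) = 2.40000 − (0.22176)/(4.65350) = 2.35235
f(2.35235) = -0.08272
u₃ = 2.35235 − (-0.08272)·(2.35235 − 2.40000) / (-0.08272 − 2.21760) = 2.35235 − (0.00394)/(-2.30032) = 2.35406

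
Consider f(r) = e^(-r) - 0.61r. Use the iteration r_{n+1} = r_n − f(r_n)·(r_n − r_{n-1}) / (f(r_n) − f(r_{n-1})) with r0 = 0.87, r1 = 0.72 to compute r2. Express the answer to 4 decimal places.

f(0.87) = -0.111748, f(0.72) = 0.047552
r2 = 0.720000 − 0.047552·(0.720000 − 0.870000) / (0.047552 − (-0.111748)) = 0.720000 − (-0.007133)/(0.159301) = 0.764776

0.7648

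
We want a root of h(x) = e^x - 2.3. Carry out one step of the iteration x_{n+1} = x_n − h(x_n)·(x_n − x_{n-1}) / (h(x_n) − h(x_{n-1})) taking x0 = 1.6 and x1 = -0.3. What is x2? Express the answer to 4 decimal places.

h(1.6) = 2.653032, h(-0.3) = -1.559182
x2 = -0.300000 − (-1.559182)·(-0.300000 − 1.600000) / (-1.559182 − 2.653032) = -0.300000 − (2.962445)/(-4.212214) = 0.403299

0.4033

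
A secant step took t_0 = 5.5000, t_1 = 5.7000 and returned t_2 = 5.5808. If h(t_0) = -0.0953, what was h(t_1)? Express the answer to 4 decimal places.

0.1406

The secant line through (5.5000, -0.0953) and (5.7000, h(t_1)) crosses zero at t_2 = 5.5808.
So (5.5000, -0.0953), (5.7000, h(t_1)), (5.5808, 0) are collinear:
h(t_1) = -0.0953 · (5.7000 − 5.5808) / (5.5000 − 5.5808) = -0.0953 · (0.119200)/(-0.080800) = 0.140591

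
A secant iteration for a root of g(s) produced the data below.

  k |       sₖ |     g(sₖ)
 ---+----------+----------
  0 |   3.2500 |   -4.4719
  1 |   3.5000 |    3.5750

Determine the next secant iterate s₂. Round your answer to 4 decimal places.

3.3889

s₂ = 3.5000 − 3.5750·(3.5000 − 3.2500) / (3.5750 − (-4.4719))
   = 3.5000 − (0.893750)/(8.046900) = 3.388932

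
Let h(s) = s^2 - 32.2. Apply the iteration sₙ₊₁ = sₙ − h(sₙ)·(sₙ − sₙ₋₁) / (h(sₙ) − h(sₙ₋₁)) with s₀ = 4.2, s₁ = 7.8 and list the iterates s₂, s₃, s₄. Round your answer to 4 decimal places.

h(4.2) = -14.560000, h(7.8) = 28.640000
s₂ = 7.800000 − 28.640000·(7.800000 − 4.200000) / (28.640000 − (-14.560000)) = 7.800000 − (103.104000)/(43.200000) = 5.413333
h(5.413333) = -2.895822
s₃ = 5.413333 − (-2.895822)·(5.413333 − 7.800000) / (-2.895822 − 28.640000) = 5.413333 − (6.911362)/(-31.535822) = 5.632492
h(5.632492) = -0.475029
s₄ = 5.632492 − (-0.475029)·(5.632492 − 5.413333) / (-0.475029 − (-2.895822)) = 5.632492 − (-0.104107)/(2.420793) = 5.675498

5.4133, 5.6325, 5.6755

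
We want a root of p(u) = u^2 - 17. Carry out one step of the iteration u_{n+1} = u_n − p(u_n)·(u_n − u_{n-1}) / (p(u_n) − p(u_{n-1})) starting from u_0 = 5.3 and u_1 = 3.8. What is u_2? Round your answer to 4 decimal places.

4.0813

p(5.3) = 11.090000, p(3.8) = -2.560000
u_2 = 3.800000 − (-2.560000)·(3.800000 − 5.300000) / (-2.560000 − 11.090000) = 3.800000 − (3.840000)/(-13.650000) = 4.081319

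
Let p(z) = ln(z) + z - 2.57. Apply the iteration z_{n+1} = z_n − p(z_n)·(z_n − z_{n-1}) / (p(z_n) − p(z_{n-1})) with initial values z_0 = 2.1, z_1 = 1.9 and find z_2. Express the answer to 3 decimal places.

1.919

p(2.1) = 0.27194, p(1.9) = -0.02815
z_2 = 1.90000 − (-0.02815)·(1.90000 − 2.10000) / (-0.02815 − 0.27194) = 1.90000 − (0.00563)/(-0.30008) = 1.91876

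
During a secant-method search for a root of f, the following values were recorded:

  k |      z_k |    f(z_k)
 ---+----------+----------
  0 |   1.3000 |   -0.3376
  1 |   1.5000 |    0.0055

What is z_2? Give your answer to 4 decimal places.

1.4968

z_2 = 1.5000 − 0.0055·(1.5000 − 1.3000) / (0.0055 − (-0.3376))
   = 1.5000 − (0.001100)/(0.343100) = 1.496794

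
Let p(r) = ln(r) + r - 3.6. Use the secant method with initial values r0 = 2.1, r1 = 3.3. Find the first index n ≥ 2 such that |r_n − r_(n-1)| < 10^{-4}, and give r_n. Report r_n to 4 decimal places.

p(2.1) = -0.758063, p(3.3) = 0.893922
r2 = 3.300000 − 0.893922·(1.200000)/(1.651985) = 2.650656;  |Δ| = 0.649344
p(2.650656) = 0.025463
r3 = 2.650656 − 0.025463·(-0.649344)/(-0.868460) = 2.631617;  |Δ| = 0.019039
p(2.631617) = -0.000784
r4 = 2.631617 − (-0.000784)·(-0.019039)/(-0.026247) = 2.632186;  |Δ| = 0.000569
p(2.632186) = 0.000001
r5 = 2.632186 − 0.000001·(0.000569)/(0.000785) = 2.632186;  |Δ| = 0.000001
|r5 − r4| = 0.000001 < 10^{-4}

n = 5, r_n = 2.6322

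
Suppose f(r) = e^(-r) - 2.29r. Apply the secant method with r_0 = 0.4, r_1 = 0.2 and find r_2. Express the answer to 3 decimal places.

0.319

f(0.4) = -0.24568, f(0.2) = 0.36073
r_2 = 0.20000 − 0.36073·(0.20000 − 0.40000) / (0.36073 − (-0.24568)) = 0.20000 − (-0.07215)/(0.60641) = 0.31897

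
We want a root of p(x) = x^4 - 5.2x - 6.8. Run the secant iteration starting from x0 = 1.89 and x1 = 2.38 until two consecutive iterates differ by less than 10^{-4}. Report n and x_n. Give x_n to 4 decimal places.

n = 6, x_n = 2.0431

p(1.89) = -3.868102, p(2.38) = 12.909427
x2 = 2.380000 − 12.909427·(0.490000)/(16.777529) = 2.002971;  |Δ| = 0.377029
p(2.002971) = -1.120172
x3 = 2.002971 − (-1.120172)·(-0.377029)/(-14.029600) = 2.033074;  |Δ| = 0.030103
p(2.033074) = -0.287071
x4 = 2.033074 − (-0.287071)·(0.030103)/(0.833101) = 2.043447;  |Δ| = 0.010373
p(2.043447) = 0.010346
x5 = 2.043447 − 0.010346·(0.010373)/(0.297417) = 2.043086;  |Δ| = 0.000361
p(2.043086) = -0.000090
x6 = 2.043086 − (-0.000090)·(-0.000361)/(-0.010436) = 2.043089;  |Δ| = 0.000003
|x6 − x5| = 0.000003 < 10^{-4}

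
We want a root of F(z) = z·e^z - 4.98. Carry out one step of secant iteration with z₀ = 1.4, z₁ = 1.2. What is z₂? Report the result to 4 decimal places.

1.3176

F(1.4) = 0.697280, F(1.2) = -0.995860
z₂ = 1.200000 − (-0.995860)·(1.200000 − 1.400000) / (-0.995860 − 0.697280) = 1.200000 − (0.199172)/(-1.693140) = 1.317635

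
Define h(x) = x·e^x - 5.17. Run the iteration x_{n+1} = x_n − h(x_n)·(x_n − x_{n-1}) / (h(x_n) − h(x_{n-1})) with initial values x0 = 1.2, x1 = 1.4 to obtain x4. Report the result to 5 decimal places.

h(1.2) = -1.1858597, h(1.4) = 0.5072800
x2 = 1.4000000 − 0.5072800·(1.4000000 − 1.2000000) / (0.5072800 − (-1.1858597)) = 1.4000000 − (0.1014560)/(1.6931396) = 1.3400782
h(1.3400782) = -0.0517829
x3 = 1.3400782 − (-0.0517829)·(1.3400782 − 1.4000000) / (-0.0517829 − 0.5072800) = 1.3400782 − (0.0031029)/(-0.5590629) = 1.3456284
h(1.3456284) = -0.0019805
x4 = 1.3456284 − (-0.0019805)·(1.3456284 − 1.3400782) / (-0.0019805 − (-0.0517829)) = 1.3456284 − (-0.0000110)/(0.0498024) = 1.3458491

1.34585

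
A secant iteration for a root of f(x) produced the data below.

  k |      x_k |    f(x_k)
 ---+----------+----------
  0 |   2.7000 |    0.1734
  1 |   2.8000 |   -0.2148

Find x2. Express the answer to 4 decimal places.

x2 = 2.8000 − (-0.2148)·(2.8000 − 2.7000) / (-0.2148 − 0.1734)
   = 2.8000 − (-0.021480)/(-0.388200) = 2.744668

2.7447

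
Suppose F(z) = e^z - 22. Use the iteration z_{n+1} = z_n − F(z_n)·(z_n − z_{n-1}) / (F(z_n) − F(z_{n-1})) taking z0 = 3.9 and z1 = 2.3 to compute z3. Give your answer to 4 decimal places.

3.2353

F(3.9) = 27.402449, F(2.3) = -12.025818
z2 = 2.300000 − (-12.025818)·(2.300000 − 3.900000) / (-12.025818 − 27.402449) = 2.300000 − (19.241308)/(-39.428267) = 2.788008
F(2.788008) = -5.751380
z3 = 2.788008 − (-5.751380)·(2.788008 − 2.300000) / (-5.751380 − (-12.025818)) = 2.788008 − (-2.806719)/(6.274437) = 3.235334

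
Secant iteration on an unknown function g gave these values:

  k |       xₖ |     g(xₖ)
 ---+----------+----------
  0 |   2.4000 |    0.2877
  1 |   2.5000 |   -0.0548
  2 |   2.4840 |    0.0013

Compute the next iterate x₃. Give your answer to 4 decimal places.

2.4844

x₃ = 2.4840 − 0.0013·(2.4840 − 2.5000) / (0.0013 − (-0.0548))
   = 2.4840 − (-0.000021)/(0.056100) = 2.484371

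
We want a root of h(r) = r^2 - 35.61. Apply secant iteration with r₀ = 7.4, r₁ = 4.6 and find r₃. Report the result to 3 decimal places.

5.989

h(7.4) = 19.15000, h(4.6) = -14.45000
r₂ = 4.60000 − (-14.45000)·(4.60000 − 7.40000) / (-14.45000 − 19.15000) = 4.60000 − (40.46000)/(-33.60000) = 5.80417
h(5.80417) = -1.92165
r₃ = 5.80417 − (-1.92165)·(5.80417 − 4.60000) / (-1.92165 − (-14.45000)) = 5.80417 − (-2.31399)/(12.52835) = 5.98887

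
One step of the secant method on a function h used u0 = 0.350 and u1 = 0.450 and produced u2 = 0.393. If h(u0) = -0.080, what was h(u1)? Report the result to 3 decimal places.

The secant line through (0.350, -0.080) and (0.450, h(u1)) crosses zero at u2 = 0.393.
So (0.350, -0.080), (0.450, h(u1)), (0.393, 0) are collinear:
h(u1) = -0.080 · (0.450 − 0.393) / (0.350 − 0.393) = -0.080 · (0.05700)/(-0.04300) = 0.10605

0.106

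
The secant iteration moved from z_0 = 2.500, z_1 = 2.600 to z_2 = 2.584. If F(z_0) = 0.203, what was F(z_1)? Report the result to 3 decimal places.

-0.039

The secant line through (2.500, 0.203) and (2.600, F(z_1)) crosses zero at z_2 = 2.584.
So (2.500, 0.203), (2.600, F(z_1)), (2.584, 0) are collinear:
F(z_1) = 0.203 · (2.600 − 2.584) / (2.500 − 2.584) = 0.203 · (0.01600)/(-0.08400) = -0.03867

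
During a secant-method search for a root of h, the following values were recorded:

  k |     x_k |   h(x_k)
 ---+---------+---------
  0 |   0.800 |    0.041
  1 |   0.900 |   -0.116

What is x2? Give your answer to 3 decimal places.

0.826

x2 = 0.900 − (-0.116)·(0.900 − 0.800) / (-0.116 − 0.041)
   = 0.900 − (-0.01160)/(-0.15700) = 0.82611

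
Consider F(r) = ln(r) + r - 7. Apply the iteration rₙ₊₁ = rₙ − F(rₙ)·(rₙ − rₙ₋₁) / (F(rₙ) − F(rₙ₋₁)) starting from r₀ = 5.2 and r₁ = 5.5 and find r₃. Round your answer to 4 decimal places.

F(5.2) = -0.151341, F(5.5) = 0.204748
r₂ = 5.500000 − 0.204748·(5.500000 − 5.200000) / (0.204748 − (-0.151341)) = 5.500000 − (0.061424)/(0.356089) = 5.327503
F(5.327503) = 0.000385
r₃ = 5.327503 − 0.000385·(5.327503 − 5.500000) / (0.000385 − 0.204748) = 5.327503 − (-0.000066)/(-0.204363) = 5.327177

5.3272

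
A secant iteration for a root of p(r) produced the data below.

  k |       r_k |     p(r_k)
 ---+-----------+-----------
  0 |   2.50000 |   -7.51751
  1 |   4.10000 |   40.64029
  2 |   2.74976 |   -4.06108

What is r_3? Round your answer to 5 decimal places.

r_3 = 2.74976 − (-4.06108)·(2.74976 − 4.10000) / (-4.06108 − 40.64029)
   = 2.74976 − (5.4834327)/(-44.7013700) = 2.8724281

2.87243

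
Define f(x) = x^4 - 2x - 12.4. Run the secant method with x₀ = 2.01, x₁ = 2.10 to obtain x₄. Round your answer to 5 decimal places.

2.01319

f(2.01) = -0.0975920, f(2.10) = 2.8481000
x₂ = 2.1000000 − 2.8481000·(2.1000000 − 2.0100000) / (2.8481000 − (-0.0975920)) = 2.1000000 − (0.2563290)/(2.9456920) = 2.0129817
f(2.0129817) = -0.0064857
x₃ = 2.0129817 − (-0.0064857)·(2.0129817 − 2.1000000) / (-0.0064857 − 2.8481000) = 2.0129817 − (0.0005644)/(-2.8545857) = 2.0131794
f(2.0131794) = -0.0004295
x₄ = 2.0131794 − (-0.0004295)·(2.0131794 − 2.0129817) / (-0.0004295 − (-0.0064857)) = 2.0131794 − (-0.0000001)/(0.0060562) = 2.0131935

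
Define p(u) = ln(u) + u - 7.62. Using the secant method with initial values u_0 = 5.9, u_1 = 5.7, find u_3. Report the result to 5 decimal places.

p(5.9) = 0.0549524, p(5.7) = -0.1795338
u_2 = 5.7000000 − (-0.1795338)·(5.7000000 − 5.9000000) / (-0.1795338 − 0.0549524) = 5.7000000 − (0.0359068)/(-0.2344862) = 5.8531296
p(5.8531296) = 0.0001060
u_3 = 5.8531296 − 0.0001060·(5.8531296 − 5.7000000) / (0.0001060 − (-0.1795338)) = 5.8531296 − (0.0000162)/(0.1796399) = 5.8530392

5.85304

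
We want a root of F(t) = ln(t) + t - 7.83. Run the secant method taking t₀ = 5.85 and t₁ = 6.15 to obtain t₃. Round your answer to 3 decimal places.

F(5.85) = -0.21356, F(6.15) = 0.13645
t₂ = 6.15000 − 0.13645·(6.15000 − 5.85000) / (0.13645 − (-0.21356)) = 6.15000 − (0.04094)/(0.35001) = 6.03304
F(6.03304) = 0.00030
t₃ = 6.03304 − 0.00030·(6.03304 − 6.15000) / (0.00030 − 0.13645) = 6.03304 − (-0.00003)/(-0.13616) = 6.03279

6.033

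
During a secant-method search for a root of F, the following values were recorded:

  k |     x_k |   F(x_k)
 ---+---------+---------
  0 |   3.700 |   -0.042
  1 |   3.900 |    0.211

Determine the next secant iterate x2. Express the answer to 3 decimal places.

3.733

x2 = 3.900 − 0.211·(3.900 − 3.700) / (0.211 − (-0.042))
   = 3.900 − (0.04220)/(0.25300) = 3.73320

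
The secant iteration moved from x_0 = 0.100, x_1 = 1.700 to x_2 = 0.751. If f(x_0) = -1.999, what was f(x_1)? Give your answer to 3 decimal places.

The secant line through (0.100, -1.999) and (1.700, f(x_1)) crosses zero at x_2 = 0.751.
So (0.100, -1.999), (1.700, f(x_1)), (0.751, 0) are collinear:
f(x_1) = -1.999 · (1.700 − 0.751) / (0.100 − 0.751) = -1.999 · (0.94900)/(-0.65100) = 2.91406

2.914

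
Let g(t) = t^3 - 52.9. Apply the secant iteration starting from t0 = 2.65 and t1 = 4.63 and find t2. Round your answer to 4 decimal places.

g(2.65) = -34.290375, g(4.63) = 46.352847
t2 = 4.630000 − 46.352847·(4.630000 − 2.650000) / (46.352847 − (-34.290375)) = 4.630000 − (91.778637)/(80.643222) = 3.491918

3.4919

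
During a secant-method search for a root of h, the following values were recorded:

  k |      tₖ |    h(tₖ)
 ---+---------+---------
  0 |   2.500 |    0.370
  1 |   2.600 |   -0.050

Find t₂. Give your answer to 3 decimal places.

t₂ = 2.600 − (-0.050)·(2.600 − 2.500) / (-0.050 − 0.370)
   = 2.600 − (-0.00500)/(-0.42000) = 2.58810

2.588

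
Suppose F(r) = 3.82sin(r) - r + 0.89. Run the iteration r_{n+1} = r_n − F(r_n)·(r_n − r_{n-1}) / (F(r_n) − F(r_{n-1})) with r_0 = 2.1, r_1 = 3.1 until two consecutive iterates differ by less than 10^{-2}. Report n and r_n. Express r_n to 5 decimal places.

n = 4, r_n = 2.65990

F(2.1) = 2.0874598, F(3.1) = -2.0511619
r_2 = 3.1000000 − (-2.0511619)·(1.0000000)/(-4.1386217) = 2.6043853;  |Δ| = 0.4956147
F(2.6043853) = 0.2404567
r_3 = 2.6043853 − 0.2404567·(-0.4956147)/(2.2916186) = 2.6563895;  |Δ| = 0.0520042
F(2.6563895) = 0.0152129
r_4 = 2.6563895 − 0.0152129·(0.0520042)/(-0.2252438) = 2.6599019;  |Δ| = 0.0035123
|r_4 − r_3| = 0.0035123 < 10^{-2}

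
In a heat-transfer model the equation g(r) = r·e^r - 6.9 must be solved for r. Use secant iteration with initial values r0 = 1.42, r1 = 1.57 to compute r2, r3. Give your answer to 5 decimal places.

g(1.42) = -1.0252890, g(1.57) = 0.6464377
r2 = 1.5700000 − 0.6464377·(1.5700000 − 1.4200000) / (0.6464377 − (-1.0252890)) = 1.5700000 − (0.0969656)/(1.6717266) = 1.5119967
g(1.5119967) = -0.0419180
r3 = 1.5119967 − (-0.0419180)·(1.5119967 − 1.5700000) / (-0.0419180 − 0.6464377) = 1.5119967 − (0.0024314)/(-0.6883557) = 1.5155289

1.51200, 1.51553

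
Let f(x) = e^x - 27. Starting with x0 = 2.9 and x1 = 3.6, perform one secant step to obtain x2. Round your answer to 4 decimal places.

f(2.9) = -8.825855, f(3.6) = 9.598234
x2 = 3.600000 − 9.598234·(3.600000 − 2.900000) / (9.598234 − (-8.825855)) = 3.600000 − (6.718764)/(18.424089) = 3.235327

3.2353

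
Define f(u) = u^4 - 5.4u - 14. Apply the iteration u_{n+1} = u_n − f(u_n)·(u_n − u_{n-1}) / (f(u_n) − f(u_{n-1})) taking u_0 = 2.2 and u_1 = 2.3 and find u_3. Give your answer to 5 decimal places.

f(2.2) = -2.4544000, f(2.3) = 1.5641000
u_2 = 2.3000000 − 1.5641000·(2.3000000 − 2.2000000) / (1.5641000 − (-2.4544000)) = 2.3000000 − (0.1564100)/(4.0185000) = 2.2610775
f(2.2610775) = -0.0724534
u_3 = 2.2610775 − (-0.0724534)·(2.2610775 − 2.3000000) / (-0.0724534 − 1.5641000) = 2.2610775 − (0.0028201)/(-1.6365534) = 2.2628007

2.26280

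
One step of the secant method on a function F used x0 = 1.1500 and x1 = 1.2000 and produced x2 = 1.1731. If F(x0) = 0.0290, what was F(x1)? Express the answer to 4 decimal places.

-0.0338

The secant line through (1.1500, 0.0290) and (1.2000, F(x1)) crosses zero at x2 = 1.1731.
So (1.1500, 0.0290), (1.2000, F(x1)), (1.1731, 0) are collinear:
F(x1) = 0.0290 · (1.2000 − 1.1731) / (1.1500 − 1.1731) = 0.0290 · (0.026900)/(-0.023100) = -0.033771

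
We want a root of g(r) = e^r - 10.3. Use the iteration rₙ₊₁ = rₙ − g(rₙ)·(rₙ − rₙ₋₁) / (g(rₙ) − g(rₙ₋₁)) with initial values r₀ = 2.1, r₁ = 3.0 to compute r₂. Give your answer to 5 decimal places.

2.26112

g(2.1) = -2.1338301, g(3.0) = 9.7855369
r₂ = 3.0000000 − 9.7855369·(3.0000000 − 2.1000000) / (9.7855369 − (-2.1338301)) = 3.0000000 − (8.8069832)/(11.9193670) = 2.2611199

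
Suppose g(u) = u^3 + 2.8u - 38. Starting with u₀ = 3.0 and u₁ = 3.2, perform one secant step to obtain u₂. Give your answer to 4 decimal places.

3.0822

g(3.0) = -2.600000, g(3.2) = 3.728000
u₂ = 3.200000 − 3.728000·(3.200000 − 3.000000) / (3.728000 − (-2.600000)) = 3.200000 − (0.745600)/(6.328000) = 3.082174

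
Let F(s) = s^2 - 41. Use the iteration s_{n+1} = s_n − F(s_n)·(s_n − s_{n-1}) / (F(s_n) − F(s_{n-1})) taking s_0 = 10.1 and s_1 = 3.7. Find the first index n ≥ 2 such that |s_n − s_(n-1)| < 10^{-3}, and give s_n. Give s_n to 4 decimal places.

F(10.1) = 61.010000, F(3.7) = -27.310000
s_2 = 3.700000 − (-27.310000)·(-6.400000)/(-88.320000) = 5.678986;  |Δ| = 1.978986
F(5.678986) = -8.749124
s_3 = 5.678986 − (-8.749124)·(1.978986)/(18.560876) = 6.611829;  |Δ| = 0.932843
F(6.611829) = 2.716280
s_4 = 6.611829 − 2.716280·(0.932843)/(11.465404) = 6.390828;  |Δ| = 0.221001
F(6.390828) = -0.157318
s_5 = 6.390828 − (-0.157318)·(-0.221001)/(-2.873598) = 6.402927;  |Δ| = 0.012099
F(6.402927) = -0.002527
s_6 = 6.402927 − (-0.002527)·(0.012099)/(0.154790) = 6.403124;  |Δ| = 0.000198
|s_6 − s_5| = 0.000198 < 10^{-3}

n = 6, s_n = 6.4031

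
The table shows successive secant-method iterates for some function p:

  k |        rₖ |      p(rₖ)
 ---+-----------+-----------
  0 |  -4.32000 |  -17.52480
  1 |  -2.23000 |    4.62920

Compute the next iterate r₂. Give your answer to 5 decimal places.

-2.66672

r₂ = -2.23000 − 4.62920·(-2.23000 − (-4.32000)) / (4.62920 − (-17.52480))
   = -2.23000 − (9.6750280)/(22.1540000) = -2.6667170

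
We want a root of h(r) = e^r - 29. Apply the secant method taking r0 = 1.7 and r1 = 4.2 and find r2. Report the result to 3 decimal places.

h(1.7) = -23.52605, h(4.2) = 37.68633
r2 = 4.20000 − 37.68633·(4.20000 − 1.70000) / (37.68633 − (-23.52605)) = 4.20000 − (94.21583)/(61.21238) = 2.66084

2.661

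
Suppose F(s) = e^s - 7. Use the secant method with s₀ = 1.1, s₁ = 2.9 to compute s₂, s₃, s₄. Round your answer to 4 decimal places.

1.5741, 1.7900, 1.9776

F(1.1) = -3.995834, F(2.9) = 11.174145
s₂ = 2.900000 − 11.174145·(2.900000 − 1.100000) / (11.174145 − (-3.995834)) = 2.900000 − (20.113462)/(15.169979) = 1.574127
F(1.574127) = -2.173472
s₃ = 1.574127 − (-2.173472)·(1.574127 − 2.900000) / (-2.173472 − 11.174145) = 1.574127 − (2.881748)/(-13.347618) = 1.790027
F(1.790027) = -1.010385
s₄ = 1.790027 − (-1.010385)·(1.790027 − 1.574127) / (-1.010385 − (-2.173472)) = 1.790027 − (-0.218142)/(1.163087) = 1.977581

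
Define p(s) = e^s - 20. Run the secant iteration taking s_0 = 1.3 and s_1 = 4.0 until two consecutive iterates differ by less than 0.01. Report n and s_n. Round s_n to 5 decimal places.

n = 7, s_n = 2.99580

p(1.3) = -16.3307033, p(4.0) = 34.5981500
s_2 = 4.0000000 − 34.5981500·(2.7000000)/(50.9288534) = 2.1657744;  |Δ| = 1.8342256
p(2.1657744) = -11.2786466
s_3 = 2.1657744 − (-11.2786466)·(-1.8342256)/(-45.8767967) = 2.6167122;  |Δ| = 0.4509378
p(2.6167122) = -6.3093621
s_4 = 2.6167122 − (-6.3093621)·(0.4509378)/(4.9692845) = 3.1892554;  |Δ| = 0.5725432
p(3.1892554) = 4.2703490
s_5 = 3.1892554 − 4.2703490·(0.5725432)/(10.5797111) = 2.9581565;  |Δ| = 0.2310989
p(2.9581565) = -0.7375704
s_6 = 2.9581565 − (-0.7375704)·(-0.2310989)/(-5.0079194) = 2.9921930;  |Δ| = 0.0340364
p(2.9921930) = -0.0706609
s_7 = 2.9921930 − (-0.0706609)·(0.0340364)/(0.6669095) = 2.9957992;  |Δ| = 0.0036063
|s_7 − s_6| = 0.0036063 < 0.01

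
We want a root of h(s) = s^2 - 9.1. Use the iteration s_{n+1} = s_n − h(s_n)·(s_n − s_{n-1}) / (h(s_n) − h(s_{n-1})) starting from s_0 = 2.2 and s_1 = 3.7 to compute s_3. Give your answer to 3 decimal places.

h(2.2) = -4.26000, h(3.7) = 4.59000
s_2 = 3.70000 − 4.59000·(3.70000 − 2.20000) / (4.59000 − (-4.26000)) = 3.70000 − (6.88500)/(8.85000) = 2.92203
h(2.92203) = -0.56172
s_3 = 2.92203 − (-0.56172)·(2.92203 − 3.70000) / (-0.56172 − 4.59000) = 2.92203 − (0.43700)/(-5.15172) = 3.00686

3.007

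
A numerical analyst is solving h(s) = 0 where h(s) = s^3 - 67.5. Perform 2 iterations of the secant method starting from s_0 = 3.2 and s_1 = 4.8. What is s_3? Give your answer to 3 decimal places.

h(3.2) = -34.73200, h(4.8) = 43.09200
s_2 = 4.80000 − 43.09200·(4.80000 − 3.20000) / (43.09200 − (-34.73200)) = 4.80000 − (68.94720)/(77.82400) = 3.91406
h(3.91406) = -7.53701
s_3 = 3.91406 − (-7.53701)·(3.91406 − 4.80000) / (-7.53701 − 43.09200) = 3.91406 − (6.67732)/(-50.62901) = 4.04595

4.046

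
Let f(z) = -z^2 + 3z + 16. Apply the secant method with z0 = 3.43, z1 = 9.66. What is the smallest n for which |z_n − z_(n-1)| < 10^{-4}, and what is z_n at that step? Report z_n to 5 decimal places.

f(3.43) = 14.5251000, f(9.66) = -48.3356000
z2 = 9.6600000 − (-48.3356000)·(6.2300000)/(-62.8607000) = 4.8695540;  |Δ| = 4.7904460
f(4.8695540) = 6.8961057
z3 = 4.8695540 − 6.8961057·(-4.7904460)/(55.2317057) = 5.4676783;  |Δ| = 0.5981242
f(5.4676783) = 2.5075293
z4 = 5.4676783 − 2.5075293·(0.5981242)/(-4.3885765) = 5.8094324;  |Δ| = 0.3417541
f(5.8094324) = -0.3212073
z5 = 5.8094324 − (-0.3212073)·(0.3417541)/(-2.8287365) = 5.7706257;  |Δ| = 0.0388067
f(5.7706257) = 0.0117564
z6 = 5.7706257 − 0.0117564·(-0.0388067)/(0.3329637) = 5.7719959;  |Δ| = 0.0013702
f(5.7719959) = 0.0000513
z7 = 5.7719959 − 0.0000513·(0.0013702)/(-0.0117051) = 5.7720019;  |Δ| = 0.0000060
|z7 − z6| = 0.0000060 < 10^{-4}

n = 7, z_n = 5.77200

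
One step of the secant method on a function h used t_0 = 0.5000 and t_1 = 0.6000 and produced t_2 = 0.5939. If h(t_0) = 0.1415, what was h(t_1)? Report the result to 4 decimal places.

The secant line through (0.5000, 0.1415) and (0.6000, h(t_1)) crosses zero at t_2 = 0.5939.
So (0.5000, 0.1415), (0.6000, h(t_1)), (0.5939, 0) are collinear:
h(t_1) = 0.1415 · (0.6000 − 0.5939) / (0.5000 − 0.5939) = 0.1415 · (0.006100)/(-0.093900) = -0.009192

-0.0092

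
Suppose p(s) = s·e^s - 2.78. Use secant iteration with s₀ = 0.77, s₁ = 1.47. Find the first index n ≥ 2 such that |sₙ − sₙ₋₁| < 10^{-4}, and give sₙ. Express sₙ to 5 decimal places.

n = 6, sₙ = 1.01126

p(0.77) = -1.1169800, p(1.47) = 3.6133757
s₂ = 1.4700000 − 3.6133757·(0.7000000)/(4.7303556) = 0.9352912;  |Δ| = 0.5347088
p(0.9352912) = -0.3969200
s₃ = 0.9352912 − (-0.3969200)·(-0.5347088)/(-4.0102957) = 0.9882141;  |Δ| = 0.0529229
p(0.9882141) = -0.1252295
s₄ = 0.9882141 − (-0.1252295)·(0.0529229)/(0.2716905) = 1.0126077;  |Δ| = 0.0243936
p(1.0126077) = 0.0074763
s₅ = 1.0126077 − 0.0074763·(0.0243936)/(0.1327058) = 1.0112335;  |Δ| = 0.0013743
p(1.0112335) = -0.0001297
s₆ = 1.0112335 − (-0.0001297)·(-0.0013743)/(-0.0076060) = 1.0112569;  |Δ| = 0.0000234
|s₆ − s₅| = 0.0000234 < 10^{-4}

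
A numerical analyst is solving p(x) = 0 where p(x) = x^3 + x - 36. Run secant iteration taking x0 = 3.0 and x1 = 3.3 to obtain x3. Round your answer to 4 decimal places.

3.2008

p(3.0) = -6.000000, p(3.3) = 3.237000
x2 = 3.300000 − 3.237000·(3.300000 − 3.000000) / (3.237000 − (-6.000000)) = 3.300000 − (0.971100)/(9.237000) = 3.194868
p(3.194868) = -0.194520
x3 = 3.194868 − (-0.194520)·(3.194868 − 3.300000) / (-0.194520 − 3.237000) = 3.194868 − (0.020450)/(-3.431520) = 3.200828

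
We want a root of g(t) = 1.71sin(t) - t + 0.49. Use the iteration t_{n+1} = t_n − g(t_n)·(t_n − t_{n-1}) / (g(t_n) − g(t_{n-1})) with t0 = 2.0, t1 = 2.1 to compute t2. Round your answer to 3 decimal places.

g(2.0) = 0.04490, g(2.1) = -0.13391
t2 = 2.10000 − (-0.13391)·(2.10000 − 2.00000) / (-0.13391 − 0.04490) = 2.10000 − (-0.01339)/(-0.17881) = 2.02511

2.025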